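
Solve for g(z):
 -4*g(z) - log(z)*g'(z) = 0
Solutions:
 g(z) = C1*exp(-4*li(z))


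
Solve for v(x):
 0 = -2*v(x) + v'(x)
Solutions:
 v(x) = C1*exp(2*x)


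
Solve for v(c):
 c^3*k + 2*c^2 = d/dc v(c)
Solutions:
 v(c) = C1 + c^4*k/4 + 2*c^3/3


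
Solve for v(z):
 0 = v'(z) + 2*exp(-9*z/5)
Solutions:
 v(z) = C1 + 10*exp(-9*z/5)/9


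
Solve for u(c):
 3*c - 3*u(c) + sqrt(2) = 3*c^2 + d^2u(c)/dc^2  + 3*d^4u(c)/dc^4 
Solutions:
 u(c) = -c^2 + c + (C1*sin(c*cos(atan(sqrt(35))/2)) + C2*cos(c*cos(atan(sqrt(35))/2)))*exp(-c*sin(atan(sqrt(35))/2)) + (C3*sin(c*cos(atan(sqrt(35))/2)) + C4*cos(c*cos(atan(sqrt(35))/2)))*exp(c*sin(atan(sqrt(35))/2)) + sqrt(2)/3 + 2/3


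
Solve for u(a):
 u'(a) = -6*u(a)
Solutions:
 u(a) = C1*exp(-6*a)


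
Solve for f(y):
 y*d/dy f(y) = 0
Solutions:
 f(y) = C1


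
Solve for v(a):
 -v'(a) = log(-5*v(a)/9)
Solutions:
 Integral(1/(log(-_y) - 2*log(3) + log(5)), (_y, v(a))) = C1 - a


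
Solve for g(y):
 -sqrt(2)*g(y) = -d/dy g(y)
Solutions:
 g(y) = C1*exp(sqrt(2)*y)


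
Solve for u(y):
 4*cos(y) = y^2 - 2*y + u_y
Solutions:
 u(y) = C1 - y^3/3 + y^2 + 4*sin(y)


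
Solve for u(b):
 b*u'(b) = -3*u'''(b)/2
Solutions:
 u(b) = C1 + Integral(C2*airyai(-2^(1/3)*3^(2/3)*b/3) + C3*airybi(-2^(1/3)*3^(2/3)*b/3), b)


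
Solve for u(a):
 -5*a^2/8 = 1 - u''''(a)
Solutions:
 u(a) = C1 + C2*a + C3*a^2 + C4*a^3 + a^6/576 + a^4/24


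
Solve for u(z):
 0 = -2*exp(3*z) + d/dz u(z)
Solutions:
 u(z) = C1 + 2*exp(3*z)/3


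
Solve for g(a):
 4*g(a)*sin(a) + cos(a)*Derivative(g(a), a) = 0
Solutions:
 g(a) = C1*cos(a)^4


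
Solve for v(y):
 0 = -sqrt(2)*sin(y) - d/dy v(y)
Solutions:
 v(y) = C1 + sqrt(2)*cos(y)


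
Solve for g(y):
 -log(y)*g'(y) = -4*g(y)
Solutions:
 g(y) = C1*exp(4*li(y))


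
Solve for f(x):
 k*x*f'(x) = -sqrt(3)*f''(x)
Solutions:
 f(x) = Piecewise((-sqrt(2)*3^(1/4)*sqrt(pi)*C1*erf(sqrt(2)*3^(3/4)*sqrt(k)*x/6)/(2*sqrt(k)) - C2, (k > 0) | (k < 0)), (-C1*x - C2, True))


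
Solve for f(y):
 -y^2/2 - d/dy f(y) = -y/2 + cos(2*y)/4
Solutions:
 f(y) = C1 - y^3/6 + y^2/4 - sin(2*y)/8


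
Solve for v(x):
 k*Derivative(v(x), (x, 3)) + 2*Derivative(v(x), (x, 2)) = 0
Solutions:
 v(x) = C1 + C2*x + C3*exp(-2*x/k)


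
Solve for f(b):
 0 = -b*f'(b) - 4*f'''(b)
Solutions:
 f(b) = C1 + Integral(C2*airyai(-2^(1/3)*b/2) + C3*airybi(-2^(1/3)*b/2), b)


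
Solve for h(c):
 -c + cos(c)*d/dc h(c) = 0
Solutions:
 h(c) = C1 + Integral(c/cos(c), c)


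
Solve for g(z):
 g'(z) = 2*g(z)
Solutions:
 g(z) = C1*exp(2*z)


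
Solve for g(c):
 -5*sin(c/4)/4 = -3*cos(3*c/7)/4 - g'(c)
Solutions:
 g(c) = C1 - 7*sin(3*c/7)/4 - 5*cos(c/4)


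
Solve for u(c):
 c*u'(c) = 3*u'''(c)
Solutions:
 u(c) = C1 + Integral(C2*airyai(3^(2/3)*c/3) + C3*airybi(3^(2/3)*c/3), c)


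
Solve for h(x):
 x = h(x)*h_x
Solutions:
 h(x) = -sqrt(C1 + x^2)
 h(x) = sqrt(C1 + x^2)


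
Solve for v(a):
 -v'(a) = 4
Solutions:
 v(a) = C1 - 4*a


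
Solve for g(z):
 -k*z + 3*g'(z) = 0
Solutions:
 g(z) = C1 + k*z^2/6


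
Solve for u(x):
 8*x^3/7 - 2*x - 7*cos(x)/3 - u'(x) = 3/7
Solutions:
 u(x) = C1 + 2*x^4/7 - x^2 - 3*x/7 - 7*sin(x)/3


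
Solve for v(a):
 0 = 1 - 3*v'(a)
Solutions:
 v(a) = C1 + a/3


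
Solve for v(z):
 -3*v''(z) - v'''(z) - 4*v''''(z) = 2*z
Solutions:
 v(z) = C1 + C2*z - z^3/9 + z^2/9 + (C3*sin(sqrt(47)*z/8) + C4*cos(sqrt(47)*z/8))*exp(-z/8)


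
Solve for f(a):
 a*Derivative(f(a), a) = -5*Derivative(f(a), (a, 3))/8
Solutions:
 f(a) = C1 + Integral(C2*airyai(-2*5^(2/3)*a/5) + C3*airybi(-2*5^(2/3)*a/5), a)


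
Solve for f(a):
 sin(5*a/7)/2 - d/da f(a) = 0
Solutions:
 f(a) = C1 - 7*cos(5*a/7)/10


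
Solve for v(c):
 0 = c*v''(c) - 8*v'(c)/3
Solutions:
 v(c) = C1 + C2*c^(11/3)


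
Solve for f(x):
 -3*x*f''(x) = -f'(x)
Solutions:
 f(x) = C1 + C2*x^(4/3)


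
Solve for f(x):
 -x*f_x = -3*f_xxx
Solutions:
 f(x) = C1 + Integral(C2*airyai(3^(2/3)*x/3) + C3*airybi(3^(2/3)*x/3), x)


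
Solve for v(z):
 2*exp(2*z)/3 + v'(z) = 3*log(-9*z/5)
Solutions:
 v(z) = C1 + 3*z*log(-z) + 3*z*(-log(5) - 1 + 2*log(3)) - exp(2*z)/3


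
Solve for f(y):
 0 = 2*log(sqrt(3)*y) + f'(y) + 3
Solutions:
 f(y) = C1 - 2*y*log(y) - y*log(3) - y


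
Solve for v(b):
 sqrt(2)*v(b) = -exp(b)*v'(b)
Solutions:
 v(b) = C1*exp(sqrt(2)*exp(-b))


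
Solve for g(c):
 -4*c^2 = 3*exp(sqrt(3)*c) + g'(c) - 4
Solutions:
 g(c) = C1 - 4*c^3/3 + 4*c - sqrt(3)*exp(sqrt(3)*c)


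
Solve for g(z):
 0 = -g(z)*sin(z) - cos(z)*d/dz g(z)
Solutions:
 g(z) = C1*cos(z)


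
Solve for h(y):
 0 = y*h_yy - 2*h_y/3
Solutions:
 h(y) = C1 + C2*y^(5/3)


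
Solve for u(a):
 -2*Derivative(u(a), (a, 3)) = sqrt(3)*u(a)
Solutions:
 u(a) = C3*exp(-2^(2/3)*3^(1/6)*a/2) + (C1*sin(6^(2/3)*a/4) + C2*cos(6^(2/3)*a/4))*exp(2^(2/3)*3^(1/6)*a/4)


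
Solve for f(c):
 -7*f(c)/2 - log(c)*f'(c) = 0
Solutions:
 f(c) = C1*exp(-7*li(c)/2)


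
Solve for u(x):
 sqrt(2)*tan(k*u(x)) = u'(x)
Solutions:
 u(x) = Piecewise((-asin(exp(C1*k + sqrt(2)*k*x))/k + pi/k, Ne(k, 0)), (nan, True))
 u(x) = Piecewise((asin(exp(C1*k + sqrt(2)*k*x))/k, Ne(k, 0)), (nan, True))


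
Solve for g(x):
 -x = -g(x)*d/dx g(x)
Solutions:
 g(x) = -sqrt(C1 + x^2)
 g(x) = sqrt(C1 + x^2)


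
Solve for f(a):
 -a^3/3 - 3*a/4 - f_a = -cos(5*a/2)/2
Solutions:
 f(a) = C1 - a^4/12 - 3*a^2/8 + sin(5*a/2)/5


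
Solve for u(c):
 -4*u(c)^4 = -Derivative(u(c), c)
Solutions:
 u(c) = (-1/(C1 + 12*c))^(1/3)
 u(c) = (-1/(C1 + 4*c))^(1/3)*(-3^(2/3) - 3*3^(1/6)*I)/6
 u(c) = (-1/(C1 + 4*c))^(1/3)*(-3^(2/3) + 3*3^(1/6)*I)/6


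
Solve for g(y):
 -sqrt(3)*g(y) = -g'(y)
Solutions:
 g(y) = C1*exp(sqrt(3)*y)


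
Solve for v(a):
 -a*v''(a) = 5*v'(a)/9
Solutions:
 v(a) = C1 + C2*a^(4/9)


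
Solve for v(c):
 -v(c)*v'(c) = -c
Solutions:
 v(c) = -sqrt(C1 + c^2)
 v(c) = sqrt(C1 + c^2)


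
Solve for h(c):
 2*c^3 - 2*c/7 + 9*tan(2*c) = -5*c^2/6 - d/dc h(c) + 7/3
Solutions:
 h(c) = C1 - c^4/2 - 5*c^3/18 + c^2/7 + 7*c/3 + 9*log(cos(2*c))/2


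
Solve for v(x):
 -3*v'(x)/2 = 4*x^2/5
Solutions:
 v(x) = C1 - 8*x^3/45


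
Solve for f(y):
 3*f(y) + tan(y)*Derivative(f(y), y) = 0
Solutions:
 f(y) = C1/sin(y)^3


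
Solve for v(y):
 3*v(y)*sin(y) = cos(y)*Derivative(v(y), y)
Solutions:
 v(y) = C1/cos(y)^3


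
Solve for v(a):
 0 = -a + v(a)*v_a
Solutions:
 v(a) = -sqrt(C1 + a^2)
 v(a) = sqrt(C1 + a^2)


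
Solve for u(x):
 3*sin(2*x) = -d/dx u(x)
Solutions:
 u(x) = C1 + 3*cos(2*x)/2


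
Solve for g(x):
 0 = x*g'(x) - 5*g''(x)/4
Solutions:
 g(x) = C1 + C2*erfi(sqrt(10)*x/5)


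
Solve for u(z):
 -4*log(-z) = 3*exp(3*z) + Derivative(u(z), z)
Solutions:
 u(z) = C1 - 4*z*log(-z) + 4*z - exp(3*z)


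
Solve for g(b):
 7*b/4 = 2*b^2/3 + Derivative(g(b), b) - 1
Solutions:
 g(b) = C1 - 2*b^3/9 + 7*b^2/8 + b


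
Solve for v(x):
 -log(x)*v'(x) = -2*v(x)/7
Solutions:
 v(x) = C1*exp(2*li(x)/7)


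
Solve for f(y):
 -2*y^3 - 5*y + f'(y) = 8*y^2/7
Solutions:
 f(y) = C1 + y^4/2 + 8*y^3/21 + 5*y^2/2


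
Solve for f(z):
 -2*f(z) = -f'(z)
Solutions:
 f(z) = C1*exp(2*z)


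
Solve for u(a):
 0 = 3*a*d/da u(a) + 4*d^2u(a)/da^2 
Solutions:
 u(a) = C1 + C2*erf(sqrt(6)*a/4)


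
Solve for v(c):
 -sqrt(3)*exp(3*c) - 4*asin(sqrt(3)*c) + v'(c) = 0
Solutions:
 v(c) = C1 + 4*c*asin(sqrt(3)*c) + 4*sqrt(3)*sqrt(1 - 3*c^2)/3 + sqrt(3)*exp(3*c)/3


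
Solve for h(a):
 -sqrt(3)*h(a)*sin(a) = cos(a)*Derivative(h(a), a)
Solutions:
 h(a) = C1*cos(a)^(sqrt(3))


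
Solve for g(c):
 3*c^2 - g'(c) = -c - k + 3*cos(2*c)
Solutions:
 g(c) = C1 + c^3 + c^2/2 + c*k - 3*sin(2*c)/2


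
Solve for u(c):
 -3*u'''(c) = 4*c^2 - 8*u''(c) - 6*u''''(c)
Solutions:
 u(c) = C1 + C2*c + c^4/24 + c^3/16 - 39*c^2/128 + (C3*sin(sqrt(183)*c/12) + C4*cos(sqrt(183)*c/12))*exp(c/4)


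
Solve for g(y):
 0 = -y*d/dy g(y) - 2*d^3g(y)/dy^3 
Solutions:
 g(y) = C1 + Integral(C2*airyai(-2^(2/3)*y/2) + C3*airybi(-2^(2/3)*y/2), y)


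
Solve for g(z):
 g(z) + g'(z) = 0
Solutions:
 g(z) = C1*exp(-z)


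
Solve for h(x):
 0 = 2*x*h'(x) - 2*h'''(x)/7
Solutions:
 h(x) = C1 + Integral(C2*airyai(7^(1/3)*x) + C3*airybi(7^(1/3)*x), x)


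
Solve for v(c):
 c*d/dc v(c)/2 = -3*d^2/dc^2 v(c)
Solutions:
 v(c) = C1 + C2*erf(sqrt(3)*c/6)


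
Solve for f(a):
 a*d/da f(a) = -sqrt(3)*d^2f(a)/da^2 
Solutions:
 f(a) = C1 + C2*erf(sqrt(2)*3^(3/4)*a/6)


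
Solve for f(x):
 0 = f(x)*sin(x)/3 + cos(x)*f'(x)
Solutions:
 f(x) = C1*cos(x)^(1/3)


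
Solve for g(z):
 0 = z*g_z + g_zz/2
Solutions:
 g(z) = C1 + C2*erf(z)


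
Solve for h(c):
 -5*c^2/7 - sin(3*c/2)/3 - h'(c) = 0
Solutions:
 h(c) = C1 - 5*c^3/21 + 2*cos(3*c/2)/9


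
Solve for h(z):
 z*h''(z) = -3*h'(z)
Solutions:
 h(z) = C1 + C2/z^2


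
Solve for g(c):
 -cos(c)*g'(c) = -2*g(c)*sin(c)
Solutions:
 g(c) = C1/cos(c)^2


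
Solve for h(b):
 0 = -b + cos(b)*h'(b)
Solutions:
 h(b) = C1 + Integral(b/cos(b), b)


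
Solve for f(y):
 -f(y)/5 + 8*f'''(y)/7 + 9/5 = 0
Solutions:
 f(y) = C3*exp(5^(2/3)*7^(1/3)*y/10) + (C1*sin(sqrt(3)*5^(2/3)*7^(1/3)*y/20) + C2*cos(sqrt(3)*5^(2/3)*7^(1/3)*y/20))*exp(-5^(2/3)*7^(1/3)*y/20) + 9


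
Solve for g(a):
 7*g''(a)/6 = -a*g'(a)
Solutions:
 g(a) = C1 + C2*erf(sqrt(21)*a/7)


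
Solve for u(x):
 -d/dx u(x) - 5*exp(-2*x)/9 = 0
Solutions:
 u(x) = C1 + 5*exp(-2*x)/18


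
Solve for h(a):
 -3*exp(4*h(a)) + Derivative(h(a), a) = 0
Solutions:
 h(a) = log(-(-1/(C1 + 12*a))^(1/4))
 h(a) = log(-1/(C1 + 12*a))/4
 h(a) = log(-I*(-1/(C1 + 12*a))^(1/4))
 h(a) = log(I*(-1/(C1 + 12*a))^(1/4))


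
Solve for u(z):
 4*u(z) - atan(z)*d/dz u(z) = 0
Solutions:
 u(z) = C1*exp(4*Integral(1/atan(z), z))


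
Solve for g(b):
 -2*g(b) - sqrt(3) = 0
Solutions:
 g(b) = -sqrt(3)/2


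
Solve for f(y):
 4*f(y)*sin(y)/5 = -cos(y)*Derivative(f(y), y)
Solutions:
 f(y) = C1*cos(y)^(4/5)


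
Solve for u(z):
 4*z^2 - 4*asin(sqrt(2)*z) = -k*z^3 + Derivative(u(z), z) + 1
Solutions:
 u(z) = C1 + k*z^4/4 + 4*z^3/3 - 4*z*asin(sqrt(2)*z) - z - 2*sqrt(2)*sqrt(1 - 2*z^2)


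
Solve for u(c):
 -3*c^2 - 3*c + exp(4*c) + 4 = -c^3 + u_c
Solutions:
 u(c) = C1 + c^4/4 - c^3 - 3*c^2/2 + 4*c + exp(4*c)/4


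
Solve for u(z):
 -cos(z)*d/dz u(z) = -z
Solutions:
 u(z) = C1 + Integral(z/cos(z), z)


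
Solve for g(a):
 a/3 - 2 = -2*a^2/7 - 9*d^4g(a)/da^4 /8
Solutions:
 g(a) = C1 + C2*a + C3*a^2 + C4*a^3 - 2*a^6/2835 - a^5/405 + 2*a^4/27


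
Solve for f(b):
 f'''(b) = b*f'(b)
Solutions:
 f(b) = C1 + Integral(C2*airyai(b) + C3*airybi(b), b)


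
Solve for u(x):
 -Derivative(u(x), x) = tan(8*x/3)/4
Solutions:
 u(x) = C1 + 3*log(cos(8*x/3))/32


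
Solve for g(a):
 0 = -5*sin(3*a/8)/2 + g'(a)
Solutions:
 g(a) = C1 - 20*cos(3*a/8)/3


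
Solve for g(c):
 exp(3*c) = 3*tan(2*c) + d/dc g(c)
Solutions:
 g(c) = C1 + exp(3*c)/3 + 3*log(cos(2*c))/2


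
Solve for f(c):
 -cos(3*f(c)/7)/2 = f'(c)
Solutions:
 c/2 - 7*log(sin(3*f(c)/7) - 1)/6 + 7*log(sin(3*f(c)/7) + 1)/6 = C1


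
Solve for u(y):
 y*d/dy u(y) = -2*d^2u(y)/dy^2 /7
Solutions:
 u(y) = C1 + C2*erf(sqrt(7)*y/2)


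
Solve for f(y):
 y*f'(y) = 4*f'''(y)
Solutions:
 f(y) = C1 + Integral(C2*airyai(2^(1/3)*y/2) + C3*airybi(2^(1/3)*y/2), y)


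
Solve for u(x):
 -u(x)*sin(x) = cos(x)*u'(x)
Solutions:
 u(x) = C1*cos(x)


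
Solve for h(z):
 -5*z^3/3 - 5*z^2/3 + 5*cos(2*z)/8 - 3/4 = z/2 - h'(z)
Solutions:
 h(z) = C1 + 5*z^4/12 + 5*z^3/9 + z^2/4 + 3*z/4 - 5*sin(2*z)/16


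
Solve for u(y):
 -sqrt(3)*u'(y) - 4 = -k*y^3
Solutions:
 u(y) = C1 + sqrt(3)*k*y^4/12 - 4*sqrt(3)*y/3


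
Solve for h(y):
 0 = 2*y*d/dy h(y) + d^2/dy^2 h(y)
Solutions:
 h(y) = C1 + C2*erf(y)


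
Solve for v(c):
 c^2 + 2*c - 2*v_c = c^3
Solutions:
 v(c) = C1 - c^4/8 + c^3/6 + c^2/2


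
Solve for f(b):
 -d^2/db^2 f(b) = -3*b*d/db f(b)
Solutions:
 f(b) = C1 + C2*erfi(sqrt(6)*b/2)


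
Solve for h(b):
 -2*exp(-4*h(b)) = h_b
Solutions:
 h(b) = log(-I*(C1 - 8*b)^(1/4))
 h(b) = log(I*(C1 - 8*b)^(1/4))
 h(b) = log(-(C1 - 8*b)^(1/4))
 h(b) = log(C1 - 8*b)/4


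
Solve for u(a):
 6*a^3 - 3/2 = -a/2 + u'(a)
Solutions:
 u(a) = C1 + 3*a^4/2 + a^2/4 - 3*a/2


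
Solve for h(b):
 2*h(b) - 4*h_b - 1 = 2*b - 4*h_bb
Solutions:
 h(b) = b + (C1*sin(b/2) + C2*cos(b/2))*exp(b/2) + 5/2


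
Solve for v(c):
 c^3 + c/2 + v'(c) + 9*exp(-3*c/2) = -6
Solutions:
 v(c) = C1 - c^4/4 - c^2/4 - 6*c + 6*exp(-3*c/2)


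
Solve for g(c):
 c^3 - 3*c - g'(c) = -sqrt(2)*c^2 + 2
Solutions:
 g(c) = C1 + c^4/4 + sqrt(2)*c^3/3 - 3*c^2/2 - 2*c


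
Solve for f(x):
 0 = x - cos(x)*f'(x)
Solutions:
 f(x) = C1 + Integral(x/cos(x), x)


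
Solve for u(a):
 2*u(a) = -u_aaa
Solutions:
 u(a) = C3*exp(-2^(1/3)*a) + (C1*sin(2^(1/3)*sqrt(3)*a/2) + C2*cos(2^(1/3)*sqrt(3)*a/2))*exp(2^(1/3)*a/2)


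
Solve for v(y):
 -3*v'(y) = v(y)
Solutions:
 v(y) = C1*exp(-y/3)


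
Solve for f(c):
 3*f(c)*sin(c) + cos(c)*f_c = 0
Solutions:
 f(c) = C1*cos(c)^3


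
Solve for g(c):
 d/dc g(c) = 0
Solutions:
 g(c) = C1


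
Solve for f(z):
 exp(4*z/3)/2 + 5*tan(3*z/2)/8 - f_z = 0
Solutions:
 f(z) = C1 + 3*exp(4*z/3)/8 - 5*log(cos(3*z/2))/12


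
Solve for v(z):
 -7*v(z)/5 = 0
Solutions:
 v(z) = 0


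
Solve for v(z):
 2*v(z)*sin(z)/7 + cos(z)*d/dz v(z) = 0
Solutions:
 v(z) = C1*cos(z)^(2/7)


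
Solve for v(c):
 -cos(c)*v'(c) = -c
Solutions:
 v(c) = C1 + Integral(c/cos(c), c)


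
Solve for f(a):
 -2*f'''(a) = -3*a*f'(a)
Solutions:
 f(a) = C1 + Integral(C2*airyai(2^(2/3)*3^(1/3)*a/2) + C3*airybi(2^(2/3)*3^(1/3)*a/2), a)


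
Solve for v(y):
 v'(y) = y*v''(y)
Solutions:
 v(y) = C1 + C2*y^2


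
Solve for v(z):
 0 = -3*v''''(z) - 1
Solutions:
 v(z) = C1 + C2*z + C3*z^2 + C4*z^3 - z^4/72


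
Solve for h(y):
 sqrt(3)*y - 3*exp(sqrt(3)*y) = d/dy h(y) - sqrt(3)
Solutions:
 h(y) = C1 + sqrt(3)*y^2/2 + sqrt(3)*y - sqrt(3)*exp(sqrt(3)*y)


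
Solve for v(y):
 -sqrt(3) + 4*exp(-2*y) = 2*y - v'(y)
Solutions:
 v(y) = C1 + y^2 + sqrt(3)*y + 2*exp(-2*y)


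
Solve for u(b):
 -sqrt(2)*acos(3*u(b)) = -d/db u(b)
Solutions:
 Integral(1/acos(3*_y), (_y, u(b))) = C1 + sqrt(2)*b


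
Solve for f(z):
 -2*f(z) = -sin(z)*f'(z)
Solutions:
 f(z) = C1*(cos(z) - 1)/(cos(z) + 1)


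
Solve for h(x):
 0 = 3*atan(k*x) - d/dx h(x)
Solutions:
 h(x) = C1 + 3*Piecewise((x*atan(k*x) - log(k^2*x^2 + 1)/(2*k), Ne(k, 0)), (0, True))


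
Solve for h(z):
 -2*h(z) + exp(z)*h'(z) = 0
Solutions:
 h(z) = C1*exp(-2*exp(-z))


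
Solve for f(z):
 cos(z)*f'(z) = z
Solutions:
 f(z) = C1 + Integral(z/cos(z), z)


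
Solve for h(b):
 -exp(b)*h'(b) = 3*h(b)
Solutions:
 h(b) = C1*exp(3*exp(-b))


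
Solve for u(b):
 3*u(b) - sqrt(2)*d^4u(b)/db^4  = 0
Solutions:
 u(b) = C1*exp(-2^(7/8)*3^(1/4)*b/2) + C2*exp(2^(7/8)*3^(1/4)*b/2) + C3*sin(2^(7/8)*3^(1/4)*b/2) + C4*cos(2^(7/8)*3^(1/4)*b/2)


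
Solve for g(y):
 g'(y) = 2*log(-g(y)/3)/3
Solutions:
 -3*Integral(1/(log(-_y) - log(3)), (_y, g(y)))/2 = C1 - y


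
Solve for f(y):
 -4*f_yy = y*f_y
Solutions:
 f(y) = C1 + C2*erf(sqrt(2)*y/4)


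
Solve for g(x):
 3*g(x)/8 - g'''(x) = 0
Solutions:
 g(x) = C3*exp(3^(1/3)*x/2) + (C1*sin(3^(5/6)*x/4) + C2*cos(3^(5/6)*x/4))*exp(-3^(1/3)*x/4)


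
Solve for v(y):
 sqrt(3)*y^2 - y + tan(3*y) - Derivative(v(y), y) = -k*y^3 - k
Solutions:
 v(y) = C1 + k*y^4/4 + k*y + sqrt(3)*y^3/3 - y^2/2 - log(cos(3*y))/3


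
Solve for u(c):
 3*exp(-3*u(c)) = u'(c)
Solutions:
 u(c) = log(C1 + 9*c)/3
 u(c) = log((-3^(1/3) - 3^(5/6)*I)*(C1 + 3*c)^(1/3)/2)
 u(c) = log((-3^(1/3) + 3^(5/6)*I)*(C1 + 3*c)^(1/3)/2)


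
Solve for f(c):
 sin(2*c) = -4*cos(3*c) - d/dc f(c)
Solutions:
 f(c) = C1 - 4*sin(3*c)/3 + cos(2*c)/2


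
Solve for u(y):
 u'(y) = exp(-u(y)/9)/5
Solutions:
 u(y) = 9*log(C1 + y/45)


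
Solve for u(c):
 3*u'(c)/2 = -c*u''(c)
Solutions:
 u(c) = C1 + C2/sqrt(c)


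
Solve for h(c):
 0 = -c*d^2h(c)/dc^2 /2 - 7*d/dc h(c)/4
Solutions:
 h(c) = C1 + C2/c^(5/2)


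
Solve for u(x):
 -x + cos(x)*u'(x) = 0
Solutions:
 u(x) = C1 + Integral(x/cos(x), x)


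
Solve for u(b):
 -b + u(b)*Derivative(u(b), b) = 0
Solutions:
 u(b) = -sqrt(C1 + b^2)
 u(b) = sqrt(C1 + b^2)


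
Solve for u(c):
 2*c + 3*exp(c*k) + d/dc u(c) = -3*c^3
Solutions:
 u(c) = C1 - 3*c^4/4 - c^2 - 3*exp(c*k)/k


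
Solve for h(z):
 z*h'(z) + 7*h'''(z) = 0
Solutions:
 h(z) = C1 + Integral(C2*airyai(-7^(2/3)*z/7) + C3*airybi(-7^(2/3)*z/7), z)


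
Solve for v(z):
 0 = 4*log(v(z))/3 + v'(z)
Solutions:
 li(v(z)) = C1 - 4*z/3


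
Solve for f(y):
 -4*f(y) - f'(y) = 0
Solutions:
 f(y) = C1*exp(-4*y)


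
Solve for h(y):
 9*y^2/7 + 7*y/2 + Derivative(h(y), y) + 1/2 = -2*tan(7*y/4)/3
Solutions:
 h(y) = C1 - 3*y^3/7 - 7*y^2/4 - y/2 + 8*log(cos(7*y/4))/21


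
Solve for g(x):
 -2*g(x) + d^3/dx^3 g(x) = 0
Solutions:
 g(x) = C3*exp(2^(1/3)*x) + (C1*sin(2^(1/3)*sqrt(3)*x/2) + C2*cos(2^(1/3)*sqrt(3)*x/2))*exp(-2^(1/3)*x/2)


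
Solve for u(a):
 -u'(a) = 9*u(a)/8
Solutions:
 u(a) = C1*exp(-9*a/8)


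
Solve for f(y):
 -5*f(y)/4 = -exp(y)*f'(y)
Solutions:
 f(y) = C1*exp(-5*exp(-y)/4)


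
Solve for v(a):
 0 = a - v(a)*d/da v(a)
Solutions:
 v(a) = -sqrt(C1 + a^2)
 v(a) = sqrt(C1 + a^2)


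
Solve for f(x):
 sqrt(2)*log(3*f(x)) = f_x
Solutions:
 -sqrt(2)*Integral(1/(log(_y) + log(3)), (_y, f(x)))/2 = C1 - x


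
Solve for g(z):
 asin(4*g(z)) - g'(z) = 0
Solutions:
 Integral(1/asin(4*_y), (_y, g(z))) = C1 + z


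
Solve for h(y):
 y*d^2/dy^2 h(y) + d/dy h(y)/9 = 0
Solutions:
 h(y) = C1 + C2*y^(8/9)


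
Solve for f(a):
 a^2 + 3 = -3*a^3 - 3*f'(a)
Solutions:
 f(a) = C1 - a^4/4 - a^3/9 - a


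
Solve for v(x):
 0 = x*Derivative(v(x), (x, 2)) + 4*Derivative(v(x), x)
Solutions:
 v(x) = C1 + C2/x^3


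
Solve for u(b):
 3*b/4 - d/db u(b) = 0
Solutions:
 u(b) = C1 + 3*b^2/8


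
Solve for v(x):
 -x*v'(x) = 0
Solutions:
 v(x) = C1


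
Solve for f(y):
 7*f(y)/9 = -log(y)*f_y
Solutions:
 f(y) = C1*exp(-7*li(y)/9)


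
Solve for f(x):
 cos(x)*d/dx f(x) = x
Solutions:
 f(x) = C1 + Integral(x/cos(x), x)


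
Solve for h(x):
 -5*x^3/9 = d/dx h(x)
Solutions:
 h(x) = C1 - 5*x^4/36


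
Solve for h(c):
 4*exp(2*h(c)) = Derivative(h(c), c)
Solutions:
 h(c) = log(-sqrt(-1/(C1 + 4*c))) - log(2)/2
 h(c) = log(-1/(C1 + 4*c))/2 - log(2)/2


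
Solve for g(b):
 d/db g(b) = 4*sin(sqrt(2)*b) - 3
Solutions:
 g(b) = C1 - 3*b - 2*sqrt(2)*cos(sqrt(2)*b)


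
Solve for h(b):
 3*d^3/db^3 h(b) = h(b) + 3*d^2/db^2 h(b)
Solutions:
 h(b) = C1*exp(b*(-2^(2/3)*(3*sqrt(13) + 11)^(1/3) - 2*2^(1/3)/(3*sqrt(13) + 11)^(1/3) + 4)/12)*sin(2^(1/3)*sqrt(3)*b*(-2^(1/3)*(3*sqrt(13) + 11)^(1/3) + 2/(3*sqrt(13) + 11)^(1/3))/12) + C2*exp(b*(-2^(2/3)*(3*sqrt(13) + 11)^(1/3) - 2*2^(1/3)/(3*sqrt(13) + 11)^(1/3) + 4)/12)*cos(2^(1/3)*sqrt(3)*b*(-2^(1/3)*(3*sqrt(13) + 11)^(1/3) + 2/(3*sqrt(13) + 11)^(1/3))/12) + C3*exp(b*(2*2^(1/3)/(3*sqrt(13) + 11)^(1/3) + 2 + 2^(2/3)*(3*sqrt(13) + 11)^(1/3))/6)


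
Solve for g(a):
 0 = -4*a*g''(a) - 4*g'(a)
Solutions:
 g(a) = C1 + C2*log(a)


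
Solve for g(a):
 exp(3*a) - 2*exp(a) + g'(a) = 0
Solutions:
 g(a) = C1 - exp(3*a)/3 + 2*exp(a)


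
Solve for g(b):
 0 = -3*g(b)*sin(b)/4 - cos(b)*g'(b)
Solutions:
 g(b) = C1*cos(b)^(3/4)


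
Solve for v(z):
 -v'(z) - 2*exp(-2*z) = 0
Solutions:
 v(z) = C1 + exp(-2*z)


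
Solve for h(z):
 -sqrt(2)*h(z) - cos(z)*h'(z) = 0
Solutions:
 h(z) = C1*(sin(z) - 1)^(sqrt(2)/2)/(sin(z) + 1)^(sqrt(2)/2)


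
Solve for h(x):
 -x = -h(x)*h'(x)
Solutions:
 h(x) = -sqrt(C1 + x^2)
 h(x) = sqrt(C1 + x^2)


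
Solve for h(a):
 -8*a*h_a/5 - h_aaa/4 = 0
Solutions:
 h(a) = C1 + Integral(C2*airyai(-2*10^(2/3)*a/5) + C3*airybi(-2*10^(2/3)*a/5), a)


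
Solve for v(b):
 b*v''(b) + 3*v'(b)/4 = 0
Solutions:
 v(b) = C1 + C2*b^(1/4)


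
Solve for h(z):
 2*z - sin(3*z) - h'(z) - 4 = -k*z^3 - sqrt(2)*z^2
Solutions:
 h(z) = C1 + k*z^4/4 + sqrt(2)*z^3/3 + z^2 - 4*z + cos(3*z)/3


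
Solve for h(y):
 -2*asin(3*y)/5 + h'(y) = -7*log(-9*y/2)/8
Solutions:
 h(y) = C1 - 7*y*log(-y)/8 + 2*y*asin(3*y)/5 - 7*y*log(3)/4 + 7*y*log(2)/8 + 7*y/8 + 2*sqrt(1 - 9*y^2)/15


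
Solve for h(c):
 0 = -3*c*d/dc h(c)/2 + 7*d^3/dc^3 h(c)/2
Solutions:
 h(c) = C1 + Integral(C2*airyai(3^(1/3)*7^(2/3)*c/7) + C3*airybi(3^(1/3)*7^(2/3)*c/7), c)


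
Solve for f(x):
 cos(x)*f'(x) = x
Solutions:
 f(x) = C1 + Integral(x/cos(x), x)


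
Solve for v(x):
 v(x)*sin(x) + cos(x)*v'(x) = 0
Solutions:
 v(x) = C1*cos(x)


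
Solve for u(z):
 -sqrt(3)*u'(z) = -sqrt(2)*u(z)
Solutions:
 u(z) = C1*exp(sqrt(6)*z/3)


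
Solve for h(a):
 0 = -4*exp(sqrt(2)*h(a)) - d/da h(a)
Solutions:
 h(a) = sqrt(2)*(2*log(1/(C1 + 4*a)) - log(2))/4


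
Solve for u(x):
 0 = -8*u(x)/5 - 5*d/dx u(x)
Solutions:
 u(x) = C1*exp(-8*x/25)


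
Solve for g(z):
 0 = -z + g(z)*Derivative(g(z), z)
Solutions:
 g(z) = -sqrt(C1 + z^2)
 g(z) = sqrt(C1 + z^2)


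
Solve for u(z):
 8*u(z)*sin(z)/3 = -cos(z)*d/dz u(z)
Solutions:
 u(z) = C1*cos(z)^(8/3)


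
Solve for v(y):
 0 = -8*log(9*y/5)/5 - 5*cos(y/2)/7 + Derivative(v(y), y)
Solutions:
 v(y) = C1 + 8*y*log(y)/5 - 8*y*log(5)/5 - 8*y/5 + 16*y*log(3)/5 + 10*sin(y/2)/7


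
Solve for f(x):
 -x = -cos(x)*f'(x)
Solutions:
 f(x) = C1 + Integral(x/cos(x), x)


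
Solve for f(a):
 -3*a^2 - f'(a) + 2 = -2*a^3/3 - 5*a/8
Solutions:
 f(a) = C1 + a^4/6 - a^3 + 5*a^2/16 + 2*a


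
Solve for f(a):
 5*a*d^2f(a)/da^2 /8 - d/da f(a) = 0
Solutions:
 f(a) = C1 + C2*a^(13/5)


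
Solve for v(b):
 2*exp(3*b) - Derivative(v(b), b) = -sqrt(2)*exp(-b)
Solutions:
 v(b) = C1 + 2*exp(3*b)/3 - sqrt(2)*exp(-b)


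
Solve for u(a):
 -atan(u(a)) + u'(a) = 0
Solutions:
 Integral(1/atan(_y), (_y, u(a))) = C1 + a


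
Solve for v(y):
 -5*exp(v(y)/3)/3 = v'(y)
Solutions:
 v(y) = 3*log(1/(C1 + 5*y)) + 6*log(3)


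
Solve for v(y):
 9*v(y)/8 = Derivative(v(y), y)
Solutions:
 v(y) = C1*exp(9*y/8)


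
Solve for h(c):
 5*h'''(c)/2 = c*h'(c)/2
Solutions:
 h(c) = C1 + Integral(C2*airyai(5^(2/3)*c/5) + C3*airybi(5^(2/3)*c/5), c)


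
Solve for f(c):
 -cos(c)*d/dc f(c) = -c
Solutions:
 f(c) = C1 + Integral(c/cos(c), c)


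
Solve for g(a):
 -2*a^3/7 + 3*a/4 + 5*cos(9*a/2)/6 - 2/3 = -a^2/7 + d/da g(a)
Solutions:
 g(a) = C1 - a^4/14 + a^3/21 + 3*a^2/8 - 2*a/3 + 5*sin(9*a/2)/27


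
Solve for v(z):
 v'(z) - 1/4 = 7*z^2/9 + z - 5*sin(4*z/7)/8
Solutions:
 v(z) = C1 + 7*z^3/27 + z^2/2 + z/4 + 35*cos(4*z/7)/32


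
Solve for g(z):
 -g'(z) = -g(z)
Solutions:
 g(z) = C1*exp(z)


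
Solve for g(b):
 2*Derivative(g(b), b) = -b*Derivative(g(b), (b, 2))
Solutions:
 g(b) = C1 + C2/b


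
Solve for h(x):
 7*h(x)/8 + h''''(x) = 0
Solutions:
 h(x) = (C1*sin(2^(3/4)*7^(1/4)*x/4) + C2*cos(2^(3/4)*7^(1/4)*x/4))*exp(-2^(3/4)*7^(1/4)*x/4) + (C3*sin(2^(3/4)*7^(1/4)*x/4) + C4*cos(2^(3/4)*7^(1/4)*x/4))*exp(2^(3/4)*7^(1/4)*x/4)


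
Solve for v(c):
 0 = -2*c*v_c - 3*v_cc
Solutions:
 v(c) = C1 + C2*erf(sqrt(3)*c/3)


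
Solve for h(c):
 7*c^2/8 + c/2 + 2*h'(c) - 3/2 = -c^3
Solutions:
 h(c) = C1 - c^4/8 - 7*c^3/48 - c^2/8 + 3*c/4


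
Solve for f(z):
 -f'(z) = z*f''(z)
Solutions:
 f(z) = C1 + C2*log(z)


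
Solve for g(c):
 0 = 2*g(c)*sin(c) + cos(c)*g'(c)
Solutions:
 g(c) = C1*cos(c)^2


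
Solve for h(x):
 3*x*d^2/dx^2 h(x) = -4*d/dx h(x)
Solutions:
 h(x) = C1 + C2/x^(1/3)


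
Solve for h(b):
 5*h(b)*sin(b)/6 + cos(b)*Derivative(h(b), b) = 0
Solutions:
 h(b) = C1*cos(b)^(5/6)


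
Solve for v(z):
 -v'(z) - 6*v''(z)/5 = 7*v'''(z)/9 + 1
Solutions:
 v(z) = C1 - z + (C2*sin(3*sqrt(94)*z/35) + C3*cos(3*sqrt(94)*z/35))*exp(-27*z/35)


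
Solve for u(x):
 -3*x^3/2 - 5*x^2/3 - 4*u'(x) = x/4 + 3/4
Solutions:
 u(x) = C1 - 3*x^4/32 - 5*x^3/36 - x^2/32 - 3*x/16


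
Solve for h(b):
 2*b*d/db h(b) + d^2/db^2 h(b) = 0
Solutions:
 h(b) = C1 + C2*erf(b)


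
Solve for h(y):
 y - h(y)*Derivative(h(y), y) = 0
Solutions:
 h(y) = -sqrt(C1 + y^2)
 h(y) = sqrt(C1 + y^2)


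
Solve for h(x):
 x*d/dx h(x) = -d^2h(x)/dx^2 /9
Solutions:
 h(x) = C1 + C2*erf(3*sqrt(2)*x/2)


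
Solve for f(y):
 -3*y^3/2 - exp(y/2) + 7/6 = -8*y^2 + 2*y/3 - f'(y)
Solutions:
 f(y) = C1 + 3*y^4/8 - 8*y^3/3 + y^2/3 - 7*y/6 + 2*exp(y/2)


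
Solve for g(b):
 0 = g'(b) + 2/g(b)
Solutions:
 g(b) = -sqrt(C1 - 4*b)
 g(b) = sqrt(C1 - 4*b)


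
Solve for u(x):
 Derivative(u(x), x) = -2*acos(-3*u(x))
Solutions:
 Integral(1/acos(-3*_y), (_y, u(x))) = C1 - 2*x


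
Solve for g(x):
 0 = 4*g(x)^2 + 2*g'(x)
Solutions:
 g(x) = 1/(C1 + 2*x)


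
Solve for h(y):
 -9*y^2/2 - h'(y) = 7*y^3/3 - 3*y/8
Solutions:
 h(y) = C1 - 7*y^4/12 - 3*y^3/2 + 3*y^2/16


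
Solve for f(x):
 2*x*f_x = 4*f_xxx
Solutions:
 f(x) = C1 + Integral(C2*airyai(2^(2/3)*x/2) + C3*airybi(2^(2/3)*x/2), x)


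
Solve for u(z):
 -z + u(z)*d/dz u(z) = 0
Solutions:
 u(z) = -sqrt(C1 + z^2)
 u(z) = sqrt(C1 + z^2)


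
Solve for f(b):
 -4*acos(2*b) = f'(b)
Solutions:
 f(b) = C1 - 4*b*acos(2*b) + 2*sqrt(1 - 4*b^2)


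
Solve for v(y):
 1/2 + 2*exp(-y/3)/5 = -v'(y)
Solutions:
 v(y) = C1 - y/2 + 6*exp(-y/3)/5


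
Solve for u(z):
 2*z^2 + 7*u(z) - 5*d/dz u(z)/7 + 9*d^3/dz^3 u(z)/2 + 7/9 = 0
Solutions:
 u(z) = C1*exp(z*(10/(sqrt(85745121)/441 + 21)^(1/3) + 21*(sqrt(85745121)/441 + 21)^(1/3))/126)*sin(sqrt(3)*z*(-21*(sqrt(85745121)/441 + 21)^(1/3) + 10/(sqrt(85745121)/441 + 21)^(1/3))/126) + C2*exp(z*(10/(sqrt(85745121)/441 + 21)^(1/3) + 21*(sqrt(85745121)/441 + 21)^(1/3))/126)*cos(sqrt(3)*z*(-21*(sqrt(85745121)/441 + 21)^(1/3) + 10/(sqrt(85745121)/441 + 21)^(1/3))/126) + C3*exp(-z*(10/(sqrt(85745121)/441 + 21)^(1/3) + 21*(sqrt(85745121)/441 + 21)^(1/3))/63) - 2*z^2/7 - 20*z/343 - 17707/151263


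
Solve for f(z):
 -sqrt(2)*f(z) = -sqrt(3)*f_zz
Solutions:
 f(z) = C1*exp(-2^(1/4)*3^(3/4)*z/3) + C2*exp(2^(1/4)*3^(3/4)*z/3)


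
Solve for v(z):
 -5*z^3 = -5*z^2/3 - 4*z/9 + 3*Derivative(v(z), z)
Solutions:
 v(z) = C1 - 5*z^4/12 + 5*z^3/27 + 2*z^2/27


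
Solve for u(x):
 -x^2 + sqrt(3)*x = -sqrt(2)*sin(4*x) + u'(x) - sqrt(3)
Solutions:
 u(x) = C1 - x^3/3 + sqrt(3)*x^2/2 + sqrt(3)*x - sqrt(2)*cos(4*x)/4


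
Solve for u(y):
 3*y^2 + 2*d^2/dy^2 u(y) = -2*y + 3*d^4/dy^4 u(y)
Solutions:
 u(y) = C1 + C2*y + C3*exp(-sqrt(6)*y/3) + C4*exp(sqrt(6)*y/3) - y^4/8 - y^3/6 - 9*y^2/4


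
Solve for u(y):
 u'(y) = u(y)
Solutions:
 u(y) = C1*exp(y)


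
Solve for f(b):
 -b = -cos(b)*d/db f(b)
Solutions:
 f(b) = C1 + Integral(b/cos(b), b)


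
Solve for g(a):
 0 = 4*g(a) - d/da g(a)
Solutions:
 g(a) = C1*exp(4*a)


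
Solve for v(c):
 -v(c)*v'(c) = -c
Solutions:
 v(c) = -sqrt(C1 + c^2)
 v(c) = sqrt(C1 + c^2)


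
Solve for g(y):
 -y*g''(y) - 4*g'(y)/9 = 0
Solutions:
 g(y) = C1 + C2*y^(5/9)


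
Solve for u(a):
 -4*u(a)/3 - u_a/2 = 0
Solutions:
 u(a) = C1*exp(-8*a/3)


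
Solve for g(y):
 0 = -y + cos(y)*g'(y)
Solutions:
 g(y) = C1 + Integral(y/cos(y), y)


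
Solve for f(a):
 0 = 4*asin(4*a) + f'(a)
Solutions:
 f(a) = C1 - 4*a*asin(4*a) - sqrt(1 - 16*a^2)


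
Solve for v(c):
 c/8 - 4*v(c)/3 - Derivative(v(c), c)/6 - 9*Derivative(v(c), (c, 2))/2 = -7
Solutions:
 v(c) = 3*c/32 + (C1*sin(sqrt(863)*c/54) + C2*cos(sqrt(863)*c/54))*exp(-c/54) + 1341/256


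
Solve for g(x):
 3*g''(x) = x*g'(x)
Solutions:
 g(x) = C1 + C2*erfi(sqrt(6)*x/6)


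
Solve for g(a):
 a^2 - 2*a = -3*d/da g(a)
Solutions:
 g(a) = C1 - a^3/9 + a^2/3


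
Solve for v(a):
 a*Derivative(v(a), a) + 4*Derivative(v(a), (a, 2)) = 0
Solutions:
 v(a) = C1 + C2*erf(sqrt(2)*a/4)


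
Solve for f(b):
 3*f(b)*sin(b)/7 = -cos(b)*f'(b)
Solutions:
 f(b) = C1*cos(b)^(3/7)


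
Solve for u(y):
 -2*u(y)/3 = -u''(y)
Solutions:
 u(y) = C1*exp(-sqrt(6)*y/3) + C2*exp(sqrt(6)*y/3)


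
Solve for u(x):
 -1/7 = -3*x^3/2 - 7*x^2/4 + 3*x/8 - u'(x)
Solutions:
 u(x) = C1 - 3*x^4/8 - 7*x^3/12 + 3*x^2/16 + x/7


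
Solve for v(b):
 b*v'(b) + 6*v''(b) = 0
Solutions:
 v(b) = C1 + C2*erf(sqrt(3)*b/6)


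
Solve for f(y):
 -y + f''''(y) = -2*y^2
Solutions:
 f(y) = C1 + C2*y + C3*y^2 + C4*y^3 - y^6/180 + y^5/120


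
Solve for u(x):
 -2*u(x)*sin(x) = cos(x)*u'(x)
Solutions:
 u(x) = C1*cos(x)^2


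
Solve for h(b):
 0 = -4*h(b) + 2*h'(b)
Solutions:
 h(b) = C1*exp(2*b)


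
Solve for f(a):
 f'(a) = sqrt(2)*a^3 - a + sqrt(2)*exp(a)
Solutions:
 f(a) = C1 + sqrt(2)*a^4/4 - a^2/2 + sqrt(2)*exp(a)


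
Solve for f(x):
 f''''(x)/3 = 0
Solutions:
 f(x) = C1 + C2*x + C3*x^2 + C4*x^3


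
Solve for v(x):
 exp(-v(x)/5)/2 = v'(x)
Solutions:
 v(x) = 5*log(C1 + x/10)


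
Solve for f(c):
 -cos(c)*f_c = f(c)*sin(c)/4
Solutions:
 f(c) = C1*cos(c)^(1/4)


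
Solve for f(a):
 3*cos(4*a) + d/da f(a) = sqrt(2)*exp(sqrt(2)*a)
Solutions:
 f(a) = C1 + exp(sqrt(2)*a) - 3*sin(4*a)/4


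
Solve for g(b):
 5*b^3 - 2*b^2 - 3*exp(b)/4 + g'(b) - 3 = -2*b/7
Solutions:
 g(b) = C1 - 5*b^4/4 + 2*b^3/3 - b^2/7 + 3*b + 3*exp(b)/4


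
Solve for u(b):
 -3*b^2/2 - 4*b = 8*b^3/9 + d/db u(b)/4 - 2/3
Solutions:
 u(b) = C1 - 8*b^4/9 - 2*b^3 - 8*b^2 + 8*b/3


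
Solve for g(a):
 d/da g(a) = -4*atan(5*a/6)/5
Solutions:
 g(a) = C1 - 4*a*atan(5*a/6)/5 + 12*log(25*a^2 + 36)/25


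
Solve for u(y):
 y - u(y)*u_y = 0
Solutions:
 u(y) = -sqrt(C1 + y^2)
 u(y) = sqrt(C1 + y^2)


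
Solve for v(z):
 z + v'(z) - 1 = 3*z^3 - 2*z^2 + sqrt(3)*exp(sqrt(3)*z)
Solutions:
 v(z) = C1 + 3*z^4/4 - 2*z^3/3 - z^2/2 + z + exp(sqrt(3)*z)


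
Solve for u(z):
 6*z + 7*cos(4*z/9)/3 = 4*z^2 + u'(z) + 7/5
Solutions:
 u(z) = C1 - 4*z^3/3 + 3*z^2 - 7*z/5 + 21*sin(4*z/9)/4


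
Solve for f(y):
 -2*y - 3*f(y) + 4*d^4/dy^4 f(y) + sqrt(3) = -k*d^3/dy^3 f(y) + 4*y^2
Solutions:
 f(y) = C1*exp(y*(-k - 8*sqrt(k^2/64 + 2^(2/3)*(-3*k^2 + sqrt(9*k^4 + 16384))^(1/3)/8 - 4*2^(1/3)/(-3*k^2 + sqrt(9*k^4 + 16384))^(1/3)) + 8*sqrt(k^3/(256*sqrt(k^2/64 + 2^(2/3)*(-3*k^2 + sqrt(9*k^4 + 16384))^(1/3)/8 - 4*2^(1/3)/(-3*k^2 + sqrt(9*k^4 + 16384))^(1/3))) + k^2/32 - 2^(2/3)*(-3*k^2 + sqrt(9*k^4 + 16384))^(1/3)/8 + 4*2^(1/3)/(-3*k^2 + sqrt(9*k^4 + 16384))^(1/3)))/16) + C2*exp(y*(-k + 8*sqrt(k^2/64 + 2^(2/3)*(-3*k^2 + sqrt(9*k^4 + 16384))^(1/3)/8 - 4*2^(1/3)/(-3*k^2 + sqrt(9*k^4 + 16384))^(1/3)) - 8*sqrt(-k^3/(256*sqrt(k^2/64 + 2^(2/3)*(-3*k^2 + sqrt(9*k^4 + 16384))^(1/3)/8 - 4*2^(1/3)/(-3*k^2 + sqrt(9*k^4 + 16384))^(1/3))) + k^2/32 - 2^(2/3)*(-3*k^2 + sqrt(9*k^4 + 16384))^(1/3)/8 + 4*2^(1/3)/(-3*k^2 + sqrt(9*k^4 + 16384))^(1/3)))/16) + C3*exp(y*(-k + 8*sqrt(k^2/64 + 2^(2/3)*(-3*k^2 + sqrt(9*k^4 + 16384))^(1/3)/8 - 4*2^(1/3)/(-3*k^2 + sqrt(9*k^4 + 16384))^(1/3)) + 8*sqrt(-k^3/(256*sqrt(k^2/64 + 2^(2/3)*(-3*k^2 + sqrt(9*k^4 + 16384))^(1/3)/8 - 4*2^(1/3)/(-3*k^2 + sqrt(9*k^4 + 16384))^(1/3))) + k^2/32 - 2^(2/3)*(-3*k^2 + sqrt(9*k^4 + 16384))^(1/3)/8 + 4*2^(1/3)/(-3*k^2 + sqrt(9*k^4 + 16384))^(1/3)))/16) + C4*exp(-y*(k + 8*sqrt(k^2/64 + 2^(2/3)*(-3*k^2 + sqrt(9*k^4 + 16384))^(1/3)/8 - 4*2^(1/3)/(-3*k^2 + sqrt(9*k^4 + 16384))^(1/3)) + 8*sqrt(k^3/(256*sqrt(k^2/64 + 2^(2/3)*(-3*k^2 + sqrt(9*k^4 + 16384))^(1/3)/8 - 4*2^(1/3)/(-3*k^2 + sqrt(9*k^4 + 16384))^(1/3))) + k^2/32 - 2^(2/3)*(-3*k^2 + sqrt(9*k^4 + 16384))^(1/3)/8 + 4*2^(1/3)/(-3*k^2 + sqrt(9*k^4 + 16384))^(1/3)))/16) - 4*y^2/3 - 2*y/3 + sqrt(3)/3


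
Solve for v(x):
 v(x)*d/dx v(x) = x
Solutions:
 v(x) = -sqrt(C1 + x^2)
 v(x) = sqrt(C1 + x^2)


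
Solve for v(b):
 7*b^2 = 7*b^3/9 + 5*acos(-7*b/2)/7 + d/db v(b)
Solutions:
 v(b) = C1 - 7*b^4/36 + 7*b^3/3 - 5*b*acos(-7*b/2)/7 - 5*sqrt(4 - 49*b^2)/49


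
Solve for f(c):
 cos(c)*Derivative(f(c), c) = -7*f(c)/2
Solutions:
 f(c) = C1*(sin(c) - 1)^(7/4)/(sin(c) + 1)^(7/4)


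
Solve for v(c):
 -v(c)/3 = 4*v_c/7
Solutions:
 v(c) = C1*exp(-7*c/12)


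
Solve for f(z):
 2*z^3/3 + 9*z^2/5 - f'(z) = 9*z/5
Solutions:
 f(z) = C1 + z^4/6 + 3*z^3/5 - 9*z^2/10


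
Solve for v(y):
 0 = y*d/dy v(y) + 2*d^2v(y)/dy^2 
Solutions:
 v(y) = C1 + C2*erf(y/2)


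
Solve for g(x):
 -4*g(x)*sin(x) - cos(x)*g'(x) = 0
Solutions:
 g(x) = C1*cos(x)^4


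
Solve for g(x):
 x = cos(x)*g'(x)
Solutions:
 g(x) = C1 + Integral(x/cos(x), x)


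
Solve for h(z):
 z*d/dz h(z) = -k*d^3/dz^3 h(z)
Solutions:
 h(z) = C1 + Integral(C2*airyai(z*(-1/k)^(1/3)) + C3*airybi(z*(-1/k)^(1/3)), z)


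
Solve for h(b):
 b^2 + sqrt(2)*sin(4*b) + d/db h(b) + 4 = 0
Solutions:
 h(b) = C1 - b^3/3 - 4*b + sqrt(2)*cos(4*b)/4


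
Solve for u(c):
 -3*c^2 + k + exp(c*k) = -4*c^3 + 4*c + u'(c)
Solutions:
 u(c) = C1 + c^4 - c^3 - 2*c^2 + c*k + exp(c*k)/k


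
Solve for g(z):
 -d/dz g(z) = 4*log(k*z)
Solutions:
 g(z) = C1 - 4*z*log(k*z) + 4*z


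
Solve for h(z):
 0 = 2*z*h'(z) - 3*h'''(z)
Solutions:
 h(z) = C1 + Integral(C2*airyai(2^(1/3)*3^(2/3)*z/3) + C3*airybi(2^(1/3)*3^(2/3)*z/3), z)


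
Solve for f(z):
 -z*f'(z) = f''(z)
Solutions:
 f(z) = C1 + C2*erf(sqrt(2)*z/2)


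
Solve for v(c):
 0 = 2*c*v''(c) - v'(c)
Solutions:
 v(c) = C1 + C2*c^(3/2)


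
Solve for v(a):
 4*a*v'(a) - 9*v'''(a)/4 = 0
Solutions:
 v(a) = C1 + Integral(C2*airyai(2*6^(1/3)*a/3) + C3*airybi(2*6^(1/3)*a/3), a)


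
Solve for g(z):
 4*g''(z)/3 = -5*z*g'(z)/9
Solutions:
 g(z) = C1 + C2*erf(sqrt(30)*z/12)


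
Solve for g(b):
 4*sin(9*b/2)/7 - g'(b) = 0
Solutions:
 g(b) = C1 - 8*cos(9*b/2)/63


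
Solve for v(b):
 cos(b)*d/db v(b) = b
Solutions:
 v(b) = C1 + Integral(b/cos(b), b)


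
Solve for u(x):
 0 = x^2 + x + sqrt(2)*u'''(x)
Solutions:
 u(x) = C1 + C2*x + C3*x^2 - sqrt(2)*x^5/120 - sqrt(2)*x^4/48


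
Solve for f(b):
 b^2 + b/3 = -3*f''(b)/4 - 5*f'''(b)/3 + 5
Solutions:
 f(b) = C1 + C2*b + C3*exp(-9*b/20) - b^4/9 + 74*b^3/81 - 670*b^2/243


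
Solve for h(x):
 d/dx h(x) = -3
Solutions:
 h(x) = C1 - 3*x


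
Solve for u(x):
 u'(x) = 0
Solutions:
 u(x) = C1


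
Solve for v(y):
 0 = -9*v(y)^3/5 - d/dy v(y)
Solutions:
 v(y) = -sqrt(10)*sqrt(-1/(C1 - 9*y))/2
 v(y) = sqrt(10)*sqrt(-1/(C1 - 9*y))/2


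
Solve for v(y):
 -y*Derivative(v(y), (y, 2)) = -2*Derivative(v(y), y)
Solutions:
 v(y) = C1 + C2*y^3


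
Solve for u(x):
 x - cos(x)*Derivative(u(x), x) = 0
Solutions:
 u(x) = C1 + Integral(x/cos(x), x)


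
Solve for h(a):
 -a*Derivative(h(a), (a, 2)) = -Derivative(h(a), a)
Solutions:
 h(a) = C1 + C2*a^2


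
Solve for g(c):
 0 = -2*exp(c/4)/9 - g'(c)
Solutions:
 g(c) = C1 - 8*exp(c/4)/9


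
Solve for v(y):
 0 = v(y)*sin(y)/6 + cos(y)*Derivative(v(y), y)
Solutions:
 v(y) = C1*cos(y)^(1/6)


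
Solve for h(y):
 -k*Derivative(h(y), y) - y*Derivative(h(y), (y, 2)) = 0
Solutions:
 h(y) = C1 + y^(1 - re(k))*(C2*sin(log(y)*Abs(im(k))) + C3*cos(log(y)*im(k)))


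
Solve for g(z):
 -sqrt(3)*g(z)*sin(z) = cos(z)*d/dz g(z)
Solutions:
 g(z) = C1*cos(z)^(sqrt(3))


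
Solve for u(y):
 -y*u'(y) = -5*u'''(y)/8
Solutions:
 u(y) = C1 + Integral(C2*airyai(2*5^(2/3)*y/5) + C3*airybi(2*5^(2/3)*y/5), y)


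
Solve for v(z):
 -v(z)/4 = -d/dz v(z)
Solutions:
 v(z) = C1*exp(z/4)


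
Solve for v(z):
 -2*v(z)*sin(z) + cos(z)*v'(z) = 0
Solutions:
 v(z) = C1/cos(z)^2


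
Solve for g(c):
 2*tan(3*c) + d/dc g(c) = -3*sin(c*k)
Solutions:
 g(c) = C1 - 3*Piecewise((-cos(c*k)/k, Ne(k, 0)), (0, True)) + 2*log(cos(3*c))/3


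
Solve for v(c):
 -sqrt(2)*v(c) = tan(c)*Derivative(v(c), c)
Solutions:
 v(c) = C1/sin(c)^(sqrt(2))


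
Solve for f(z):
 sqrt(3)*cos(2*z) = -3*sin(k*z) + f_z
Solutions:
 f(z) = C1 + sqrt(3)*sin(2*z)/2 - 3*cos(k*z)/k


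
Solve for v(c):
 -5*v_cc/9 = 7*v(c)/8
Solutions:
 v(c) = C1*sin(3*sqrt(70)*c/20) + C2*cos(3*sqrt(70)*c/20)


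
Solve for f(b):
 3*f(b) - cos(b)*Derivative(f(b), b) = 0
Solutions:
 f(b) = C1*(sin(b) + 1)^(3/2)/(sin(b) - 1)^(3/2)


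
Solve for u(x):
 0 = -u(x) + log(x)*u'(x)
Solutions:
 u(x) = C1*exp(li(x))


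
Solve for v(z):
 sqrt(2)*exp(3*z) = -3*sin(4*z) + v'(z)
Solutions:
 v(z) = C1 + sqrt(2)*exp(3*z)/3 - 3*cos(4*z)/4


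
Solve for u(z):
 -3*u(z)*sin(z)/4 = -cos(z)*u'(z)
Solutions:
 u(z) = C1/cos(z)^(3/4)


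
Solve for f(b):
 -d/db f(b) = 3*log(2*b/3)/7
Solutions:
 f(b) = C1 - 3*b*log(b)/7 - 3*b*log(2)/7 + 3*b/7 + 3*b*log(3)/7


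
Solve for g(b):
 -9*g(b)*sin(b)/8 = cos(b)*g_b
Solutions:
 g(b) = C1*cos(b)^(9/8)


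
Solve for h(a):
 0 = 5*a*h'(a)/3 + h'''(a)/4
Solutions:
 h(a) = C1 + Integral(C2*airyai(-20^(1/3)*3^(2/3)*a/3) + C3*airybi(-20^(1/3)*3^(2/3)*a/3), a)


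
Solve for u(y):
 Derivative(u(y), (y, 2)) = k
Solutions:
 u(y) = C1 + C2*y + k*y^2/2


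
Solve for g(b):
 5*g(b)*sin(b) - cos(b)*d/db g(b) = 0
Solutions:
 g(b) = C1/cos(b)^5


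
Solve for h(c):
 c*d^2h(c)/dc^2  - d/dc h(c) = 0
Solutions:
 h(c) = C1 + C2*c^2


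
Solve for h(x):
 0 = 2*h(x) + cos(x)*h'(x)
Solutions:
 h(x) = C1*(sin(x) - 1)/(sin(x) + 1)


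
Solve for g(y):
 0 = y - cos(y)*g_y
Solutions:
 g(y) = C1 + Integral(y/cos(y), y)


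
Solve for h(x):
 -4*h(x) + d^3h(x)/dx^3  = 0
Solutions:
 h(x) = C3*exp(2^(2/3)*x) + (C1*sin(2^(2/3)*sqrt(3)*x/2) + C2*cos(2^(2/3)*sqrt(3)*x/2))*exp(-2^(2/3)*x/2)


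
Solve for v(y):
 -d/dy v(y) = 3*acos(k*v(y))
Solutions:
 Integral(1/acos(_y*k), (_y, v(y))) = C1 - 3*y


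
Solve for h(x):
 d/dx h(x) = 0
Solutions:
 h(x) = C1


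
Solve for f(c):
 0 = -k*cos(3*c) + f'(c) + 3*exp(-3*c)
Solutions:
 f(c) = C1 + k*sin(3*c)/3 + exp(-3*c)


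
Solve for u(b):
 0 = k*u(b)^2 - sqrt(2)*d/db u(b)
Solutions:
 u(b) = -2/(C1 + sqrt(2)*b*k)


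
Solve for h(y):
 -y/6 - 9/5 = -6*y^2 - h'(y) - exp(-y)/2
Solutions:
 h(y) = C1 - 2*y^3 + y^2/12 + 9*y/5 + exp(-y)/2


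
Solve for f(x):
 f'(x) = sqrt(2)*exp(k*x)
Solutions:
 f(x) = C1 + sqrt(2)*exp(k*x)/k


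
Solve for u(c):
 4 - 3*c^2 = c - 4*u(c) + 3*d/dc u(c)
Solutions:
 u(c) = C1*exp(4*c/3) + 3*c^2/4 + 11*c/8 + 1/32


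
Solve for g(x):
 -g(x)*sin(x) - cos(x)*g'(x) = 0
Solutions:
 g(x) = C1*cos(x)


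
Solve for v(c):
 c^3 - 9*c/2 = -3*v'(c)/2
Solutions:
 v(c) = C1 - c^4/6 + 3*c^2/2


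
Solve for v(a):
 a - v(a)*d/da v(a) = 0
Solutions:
 v(a) = -sqrt(C1 + a^2)
 v(a) = sqrt(C1 + a^2)


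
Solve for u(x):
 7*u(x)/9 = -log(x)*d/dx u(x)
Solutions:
 u(x) = C1*exp(-7*li(x)/9)


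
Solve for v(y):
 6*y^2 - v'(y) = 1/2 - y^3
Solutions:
 v(y) = C1 + y^4/4 + 2*y^3 - y/2


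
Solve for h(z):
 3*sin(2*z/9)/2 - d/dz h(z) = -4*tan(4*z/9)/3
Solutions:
 h(z) = C1 - 3*log(cos(4*z/9)) - 27*cos(2*z/9)/4


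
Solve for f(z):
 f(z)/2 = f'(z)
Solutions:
 f(z) = C1*exp(z/2)


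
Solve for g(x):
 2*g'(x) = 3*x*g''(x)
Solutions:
 g(x) = C1 + C2*x^(5/3)
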